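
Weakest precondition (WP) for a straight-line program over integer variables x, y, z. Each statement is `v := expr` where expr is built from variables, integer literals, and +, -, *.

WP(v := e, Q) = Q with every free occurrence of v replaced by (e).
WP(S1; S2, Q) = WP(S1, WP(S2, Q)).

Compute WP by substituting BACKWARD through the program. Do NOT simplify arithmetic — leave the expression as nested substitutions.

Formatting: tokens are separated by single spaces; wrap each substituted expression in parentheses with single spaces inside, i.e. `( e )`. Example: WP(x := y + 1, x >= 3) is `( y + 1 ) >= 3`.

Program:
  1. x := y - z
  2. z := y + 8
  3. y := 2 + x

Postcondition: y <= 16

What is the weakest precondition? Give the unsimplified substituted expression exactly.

post: y <= 16
stmt 3: y := 2 + x  -- replace 1 occurrence(s) of y with (2 + x)
  => ( 2 + x ) <= 16
stmt 2: z := y + 8  -- replace 0 occurrence(s) of z with (y + 8)
  => ( 2 + x ) <= 16
stmt 1: x := y - z  -- replace 1 occurrence(s) of x with (y - z)
  => ( 2 + ( y - z ) ) <= 16

Answer: ( 2 + ( y - z ) ) <= 16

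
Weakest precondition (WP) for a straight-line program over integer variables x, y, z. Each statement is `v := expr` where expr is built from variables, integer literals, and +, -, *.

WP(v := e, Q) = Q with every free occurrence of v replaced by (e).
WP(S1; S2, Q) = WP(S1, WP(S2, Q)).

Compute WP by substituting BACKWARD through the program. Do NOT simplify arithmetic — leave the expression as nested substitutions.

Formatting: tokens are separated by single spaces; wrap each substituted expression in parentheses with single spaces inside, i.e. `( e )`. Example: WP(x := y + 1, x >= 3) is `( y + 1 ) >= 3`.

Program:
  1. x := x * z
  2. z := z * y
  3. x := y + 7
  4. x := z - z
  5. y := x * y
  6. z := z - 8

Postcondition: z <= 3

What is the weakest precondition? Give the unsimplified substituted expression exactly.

Answer: ( ( z * y ) - 8 ) <= 3

Derivation:
post: z <= 3
stmt 6: z := z - 8  -- replace 1 occurrence(s) of z with (z - 8)
  => ( z - 8 ) <= 3
stmt 5: y := x * y  -- replace 0 occurrence(s) of y with (x * y)
  => ( z - 8 ) <= 3
stmt 4: x := z - z  -- replace 0 occurrence(s) of x with (z - z)
  => ( z - 8 ) <= 3
stmt 3: x := y + 7  -- replace 0 occurrence(s) of x with (y + 7)
  => ( z - 8 ) <= 3
stmt 2: z := z * y  -- replace 1 occurrence(s) of z with (z * y)
  => ( ( z * y ) - 8 ) <= 3
stmt 1: x := x * z  -- replace 0 occurrence(s) of x with (x * z)
  => ( ( z * y ) - 8 ) <= 3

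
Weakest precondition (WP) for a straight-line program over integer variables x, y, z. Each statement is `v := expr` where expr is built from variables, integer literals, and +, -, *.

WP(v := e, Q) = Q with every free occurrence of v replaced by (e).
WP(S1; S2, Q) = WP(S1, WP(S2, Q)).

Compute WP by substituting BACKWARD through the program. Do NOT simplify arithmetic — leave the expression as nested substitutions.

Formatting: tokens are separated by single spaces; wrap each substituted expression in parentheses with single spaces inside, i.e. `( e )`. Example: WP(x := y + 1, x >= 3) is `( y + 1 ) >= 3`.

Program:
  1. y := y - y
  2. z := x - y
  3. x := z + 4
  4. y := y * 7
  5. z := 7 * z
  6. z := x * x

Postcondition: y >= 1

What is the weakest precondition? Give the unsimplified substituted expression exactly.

post: y >= 1
stmt 6: z := x * x  -- replace 0 occurrence(s) of z with (x * x)
  => y >= 1
stmt 5: z := 7 * z  -- replace 0 occurrence(s) of z with (7 * z)
  => y >= 1
stmt 4: y := y * 7  -- replace 1 occurrence(s) of y with (y * 7)
  => ( y * 7 ) >= 1
stmt 3: x := z + 4  -- replace 0 occurrence(s) of x with (z + 4)
  => ( y * 7 ) >= 1
stmt 2: z := x - y  -- replace 0 occurrence(s) of z with (x - y)
  => ( y * 7 ) >= 1
stmt 1: y := y - y  -- replace 1 occurrence(s) of y with (y - y)
  => ( ( y - y ) * 7 ) >= 1

Answer: ( ( y - y ) * 7 ) >= 1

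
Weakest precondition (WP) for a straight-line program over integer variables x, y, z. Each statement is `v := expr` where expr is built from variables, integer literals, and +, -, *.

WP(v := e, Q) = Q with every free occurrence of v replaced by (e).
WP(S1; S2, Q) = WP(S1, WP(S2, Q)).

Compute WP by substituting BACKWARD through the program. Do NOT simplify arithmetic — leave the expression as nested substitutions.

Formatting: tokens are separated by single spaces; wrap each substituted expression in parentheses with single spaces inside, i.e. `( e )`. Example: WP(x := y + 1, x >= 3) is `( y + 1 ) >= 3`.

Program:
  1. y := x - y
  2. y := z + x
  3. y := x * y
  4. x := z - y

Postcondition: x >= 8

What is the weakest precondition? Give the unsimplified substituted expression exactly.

post: x >= 8
stmt 4: x := z - y  -- replace 1 occurrence(s) of x with (z - y)
  => ( z - y ) >= 8
stmt 3: y := x * y  -- replace 1 occurrence(s) of y with (x * y)
  => ( z - ( x * y ) ) >= 8
stmt 2: y := z + x  -- replace 1 occurrence(s) of y with (z + x)
  => ( z - ( x * ( z + x ) ) ) >= 8
stmt 1: y := x - y  -- replace 0 occurrence(s) of y with (x - y)
  => ( z - ( x * ( z + x ) ) ) >= 8

Answer: ( z - ( x * ( z + x ) ) ) >= 8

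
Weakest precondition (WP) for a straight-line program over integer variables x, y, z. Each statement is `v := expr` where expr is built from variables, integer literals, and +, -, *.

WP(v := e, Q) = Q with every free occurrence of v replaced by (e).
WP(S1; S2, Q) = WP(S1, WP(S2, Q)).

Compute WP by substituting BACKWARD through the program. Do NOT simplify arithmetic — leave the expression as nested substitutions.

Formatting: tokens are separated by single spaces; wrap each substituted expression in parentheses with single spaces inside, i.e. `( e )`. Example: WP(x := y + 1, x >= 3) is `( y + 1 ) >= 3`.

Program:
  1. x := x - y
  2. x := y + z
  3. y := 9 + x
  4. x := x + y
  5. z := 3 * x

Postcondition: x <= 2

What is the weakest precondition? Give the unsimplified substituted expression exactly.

post: x <= 2
stmt 5: z := 3 * x  -- replace 0 occurrence(s) of z with (3 * x)
  => x <= 2
stmt 4: x := x + y  -- replace 1 occurrence(s) of x with (x + y)
  => ( x + y ) <= 2
stmt 3: y := 9 + x  -- replace 1 occurrence(s) of y with (9 + x)
  => ( x + ( 9 + x ) ) <= 2
stmt 2: x := y + z  -- replace 2 occurrence(s) of x with (y + z)
  => ( ( y + z ) + ( 9 + ( y + z ) ) ) <= 2
stmt 1: x := x - y  -- replace 0 occurrence(s) of x with (x - y)
  => ( ( y + z ) + ( 9 + ( y + z ) ) ) <= 2

Answer: ( ( y + z ) + ( 9 + ( y + z ) ) ) <= 2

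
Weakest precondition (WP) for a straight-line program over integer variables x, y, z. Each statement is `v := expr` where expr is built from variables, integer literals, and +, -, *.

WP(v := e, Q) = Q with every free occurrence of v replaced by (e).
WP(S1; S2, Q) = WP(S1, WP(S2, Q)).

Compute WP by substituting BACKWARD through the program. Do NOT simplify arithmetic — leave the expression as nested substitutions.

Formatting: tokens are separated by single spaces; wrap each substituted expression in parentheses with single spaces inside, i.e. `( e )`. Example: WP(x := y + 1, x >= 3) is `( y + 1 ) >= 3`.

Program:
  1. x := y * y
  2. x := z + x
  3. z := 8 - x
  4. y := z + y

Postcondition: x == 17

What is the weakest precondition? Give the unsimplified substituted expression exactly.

Answer: ( z + ( y * y ) ) == 17

Derivation:
post: x == 17
stmt 4: y := z + y  -- replace 0 occurrence(s) of y with (z + y)
  => x == 17
stmt 3: z := 8 - x  -- replace 0 occurrence(s) of z with (8 - x)
  => x == 17
stmt 2: x := z + x  -- replace 1 occurrence(s) of x with (z + x)
  => ( z + x ) == 17
stmt 1: x := y * y  -- replace 1 occurrence(s) of x with (y * y)
  => ( z + ( y * y ) ) == 17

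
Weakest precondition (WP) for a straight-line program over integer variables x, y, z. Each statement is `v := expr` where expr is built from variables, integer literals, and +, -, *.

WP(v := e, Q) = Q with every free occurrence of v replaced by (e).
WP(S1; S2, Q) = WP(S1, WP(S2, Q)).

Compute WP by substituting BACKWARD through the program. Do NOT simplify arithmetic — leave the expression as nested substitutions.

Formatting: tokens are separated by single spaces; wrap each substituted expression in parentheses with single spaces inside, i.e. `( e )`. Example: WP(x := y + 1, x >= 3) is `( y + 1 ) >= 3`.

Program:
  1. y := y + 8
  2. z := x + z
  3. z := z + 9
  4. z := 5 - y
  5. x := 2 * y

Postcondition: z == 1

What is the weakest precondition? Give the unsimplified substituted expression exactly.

post: z == 1
stmt 5: x := 2 * y  -- replace 0 occurrence(s) of x with (2 * y)
  => z == 1
stmt 4: z := 5 - y  -- replace 1 occurrence(s) of z with (5 - y)
  => ( 5 - y ) == 1
stmt 3: z := z + 9  -- replace 0 occurrence(s) of z with (z + 9)
  => ( 5 - y ) == 1
stmt 2: z := x + z  -- replace 0 occurrence(s) of z with (x + z)
  => ( 5 - y ) == 1
stmt 1: y := y + 8  -- replace 1 occurrence(s) of y with (y + 8)
  => ( 5 - ( y + 8 ) ) == 1

Answer: ( 5 - ( y + 8 ) ) == 1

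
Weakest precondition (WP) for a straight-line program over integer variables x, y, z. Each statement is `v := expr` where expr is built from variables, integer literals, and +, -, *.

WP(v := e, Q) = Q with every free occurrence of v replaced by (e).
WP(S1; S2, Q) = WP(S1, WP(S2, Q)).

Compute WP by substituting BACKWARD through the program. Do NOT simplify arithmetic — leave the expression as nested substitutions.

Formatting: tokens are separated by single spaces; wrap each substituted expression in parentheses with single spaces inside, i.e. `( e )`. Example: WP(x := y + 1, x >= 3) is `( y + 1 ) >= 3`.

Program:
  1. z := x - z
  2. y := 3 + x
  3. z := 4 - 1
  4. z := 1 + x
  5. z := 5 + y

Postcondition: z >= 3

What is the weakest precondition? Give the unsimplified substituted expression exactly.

post: z >= 3
stmt 5: z := 5 + y  -- replace 1 occurrence(s) of z with (5 + y)
  => ( 5 + y ) >= 3
stmt 4: z := 1 + x  -- replace 0 occurrence(s) of z with (1 + x)
  => ( 5 + y ) >= 3
stmt 3: z := 4 - 1  -- replace 0 occurrence(s) of z with (4 - 1)
  => ( 5 + y ) >= 3
stmt 2: y := 3 + x  -- replace 1 occurrence(s) of y with (3 + x)
  => ( 5 + ( 3 + x ) ) >= 3
stmt 1: z := x - z  -- replace 0 occurrence(s) of z with (x - z)
  => ( 5 + ( 3 + x ) ) >= 3

Answer: ( 5 + ( 3 + x ) ) >= 3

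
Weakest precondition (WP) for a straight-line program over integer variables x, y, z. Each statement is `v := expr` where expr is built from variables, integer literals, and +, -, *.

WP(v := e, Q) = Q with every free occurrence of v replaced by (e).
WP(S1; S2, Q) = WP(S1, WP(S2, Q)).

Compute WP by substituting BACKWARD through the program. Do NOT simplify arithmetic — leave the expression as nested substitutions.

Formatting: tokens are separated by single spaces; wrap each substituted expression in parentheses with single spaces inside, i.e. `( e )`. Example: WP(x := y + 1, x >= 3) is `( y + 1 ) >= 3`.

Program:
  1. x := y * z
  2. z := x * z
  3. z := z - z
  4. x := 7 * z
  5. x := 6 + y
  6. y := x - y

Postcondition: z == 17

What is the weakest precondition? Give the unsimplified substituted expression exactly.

Answer: ( ( ( y * z ) * z ) - ( ( y * z ) * z ) ) == 17

Derivation:
post: z == 17
stmt 6: y := x - y  -- replace 0 occurrence(s) of y with (x - y)
  => z == 17
stmt 5: x := 6 + y  -- replace 0 occurrence(s) of x with (6 + y)
  => z == 17
stmt 4: x := 7 * z  -- replace 0 occurrence(s) of x with (7 * z)
  => z == 17
stmt 3: z := z - z  -- replace 1 occurrence(s) of z with (z - z)
  => ( z - z ) == 17
stmt 2: z := x * z  -- replace 2 occurrence(s) of z with (x * z)
  => ( ( x * z ) - ( x * z ) ) == 17
stmt 1: x := y * z  -- replace 2 occurrence(s) of x with (y * z)
  => ( ( ( y * z ) * z ) - ( ( y * z ) * z ) ) == 17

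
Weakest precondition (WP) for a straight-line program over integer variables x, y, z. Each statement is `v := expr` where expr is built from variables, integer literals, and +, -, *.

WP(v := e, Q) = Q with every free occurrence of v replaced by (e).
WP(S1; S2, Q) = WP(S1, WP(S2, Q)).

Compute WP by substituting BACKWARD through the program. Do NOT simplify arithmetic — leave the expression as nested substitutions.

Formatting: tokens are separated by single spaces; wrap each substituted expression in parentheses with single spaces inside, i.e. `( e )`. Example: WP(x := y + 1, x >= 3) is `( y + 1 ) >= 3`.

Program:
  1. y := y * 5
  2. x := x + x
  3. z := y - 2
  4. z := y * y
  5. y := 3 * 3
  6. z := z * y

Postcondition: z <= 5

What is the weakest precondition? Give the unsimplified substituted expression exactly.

Answer: ( ( ( y * 5 ) * ( y * 5 ) ) * ( 3 * 3 ) ) <= 5

Derivation:
post: z <= 5
stmt 6: z := z * y  -- replace 1 occurrence(s) of z with (z * y)
  => ( z * y ) <= 5
stmt 5: y := 3 * 3  -- replace 1 occurrence(s) of y with (3 * 3)
  => ( z * ( 3 * 3 ) ) <= 5
stmt 4: z := y * y  -- replace 1 occurrence(s) of z with (y * y)
  => ( ( y * y ) * ( 3 * 3 ) ) <= 5
stmt 3: z := y - 2  -- replace 0 occurrence(s) of z with (y - 2)
  => ( ( y * y ) * ( 3 * 3 ) ) <= 5
stmt 2: x := x + x  -- replace 0 occurrence(s) of x with (x + x)
  => ( ( y * y ) * ( 3 * 3 ) ) <= 5
stmt 1: y := y * 5  -- replace 2 occurrence(s) of y with (y * 5)
  => ( ( ( y * 5 ) * ( y * 5 ) ) * ( 3 * 3 ) ) <= 5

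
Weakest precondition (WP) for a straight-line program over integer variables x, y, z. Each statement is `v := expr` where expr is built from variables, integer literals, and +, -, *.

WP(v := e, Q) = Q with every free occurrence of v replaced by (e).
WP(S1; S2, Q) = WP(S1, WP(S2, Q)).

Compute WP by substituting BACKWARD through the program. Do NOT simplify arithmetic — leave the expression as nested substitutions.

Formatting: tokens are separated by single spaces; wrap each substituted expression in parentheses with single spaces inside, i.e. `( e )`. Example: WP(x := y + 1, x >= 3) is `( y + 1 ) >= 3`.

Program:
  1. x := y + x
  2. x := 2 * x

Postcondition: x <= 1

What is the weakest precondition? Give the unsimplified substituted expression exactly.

post: x <= 1
stmt 2: x := 2 * x  -- replace 1 occurrence(s) of x with (2 * x)
  => ( 2 * x ) <= 1
stmt 1: x := y + x  -- replace 1 occurrence(s) of x with (y + x)
  => ( 2 * ( y + x ) ) <= 1

Answer: ( 2 * ( y + x ) ) <= 1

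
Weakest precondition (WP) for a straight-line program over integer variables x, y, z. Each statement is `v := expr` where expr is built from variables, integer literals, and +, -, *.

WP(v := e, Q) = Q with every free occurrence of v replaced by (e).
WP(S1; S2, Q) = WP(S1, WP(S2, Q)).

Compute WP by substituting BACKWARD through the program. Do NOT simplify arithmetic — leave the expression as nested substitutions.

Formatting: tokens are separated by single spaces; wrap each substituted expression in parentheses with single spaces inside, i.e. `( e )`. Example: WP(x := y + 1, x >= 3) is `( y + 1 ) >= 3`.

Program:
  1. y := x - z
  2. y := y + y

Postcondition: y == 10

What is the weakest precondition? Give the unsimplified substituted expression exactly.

Answer: ( ( x - z ) + ( x - z ) ) == 10

Derivation:
post: y == 10
stmt 2: y := y + y  -- replace 1 occurrence(s) of y with (y + y)
  => ( y + y ) == 10
stmt 1: y := x - z  -- replace 2 occurrence(s) of y with (x - z)
  => ( ( x - z ) + ( x - z ) ) == 10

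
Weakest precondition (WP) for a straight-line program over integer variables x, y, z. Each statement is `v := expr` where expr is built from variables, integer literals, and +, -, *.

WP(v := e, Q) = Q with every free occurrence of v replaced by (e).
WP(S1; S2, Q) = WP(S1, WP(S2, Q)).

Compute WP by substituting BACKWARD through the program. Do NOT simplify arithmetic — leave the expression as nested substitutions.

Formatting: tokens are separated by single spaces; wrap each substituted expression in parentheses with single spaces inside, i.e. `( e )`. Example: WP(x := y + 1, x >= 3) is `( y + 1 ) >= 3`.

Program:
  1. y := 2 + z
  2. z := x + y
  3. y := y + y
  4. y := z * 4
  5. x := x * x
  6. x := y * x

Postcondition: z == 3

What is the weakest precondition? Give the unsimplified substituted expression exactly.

Answer: ( x + ( 2 + z ) ) == 3

Derivation:
post: z == 3
stmt 6: x := y * x  -- replace 0 occurrence(s) of x with (y * x)
  => z == 3
stmt 5: x := x * x  -- replace 0 occurrence(s) of x with (x * x)
  => z == 3
stmt 4: y := z * 4  -- replace 0 occurrence(s) of y with (z * 4)
  => z == 3
stmt 3: y := y + y  -- replace 0 occurrence(s) of y with (y + y)
  => z == 3
stmt 2: z := x + y  -- replace 1 occurrence(s) of z with (x + y)
  => ( x + y ) == 3
stmt 1: y := 2 + z  -- replace 1 occurrence(s) of y with (2 + z)
  => ( x + ( 2 + z ) ) == 3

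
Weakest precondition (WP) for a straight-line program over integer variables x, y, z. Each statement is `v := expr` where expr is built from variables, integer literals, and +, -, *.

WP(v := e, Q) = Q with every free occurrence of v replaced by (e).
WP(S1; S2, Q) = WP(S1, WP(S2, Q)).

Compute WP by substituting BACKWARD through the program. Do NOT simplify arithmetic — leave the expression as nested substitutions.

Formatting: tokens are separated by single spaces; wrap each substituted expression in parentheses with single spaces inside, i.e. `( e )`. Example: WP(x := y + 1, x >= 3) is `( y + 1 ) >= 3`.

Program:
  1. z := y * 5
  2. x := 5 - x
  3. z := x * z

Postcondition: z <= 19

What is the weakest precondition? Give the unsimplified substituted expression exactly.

Answer: ( ( 5 - x ) * ( y * 5 ) ) <= 19

Derivation:
post: z <= 19
stmt 3: z := x * z  -- replace 1 occurrence(s) of z with (x * z)
  => ( x * z ) <= 19
stmt 2: x := 5 - x  -- replace 1 occurrence(s) of x with (5 - x)
  => ( ( 5 - x ) * z ) <= 19
stmt 1: z := y * 5  -- replace 1 occurrence(s) of z with (y * 5)
  => ( ( 5 - x ) * ( y * 5 ) ) <= 19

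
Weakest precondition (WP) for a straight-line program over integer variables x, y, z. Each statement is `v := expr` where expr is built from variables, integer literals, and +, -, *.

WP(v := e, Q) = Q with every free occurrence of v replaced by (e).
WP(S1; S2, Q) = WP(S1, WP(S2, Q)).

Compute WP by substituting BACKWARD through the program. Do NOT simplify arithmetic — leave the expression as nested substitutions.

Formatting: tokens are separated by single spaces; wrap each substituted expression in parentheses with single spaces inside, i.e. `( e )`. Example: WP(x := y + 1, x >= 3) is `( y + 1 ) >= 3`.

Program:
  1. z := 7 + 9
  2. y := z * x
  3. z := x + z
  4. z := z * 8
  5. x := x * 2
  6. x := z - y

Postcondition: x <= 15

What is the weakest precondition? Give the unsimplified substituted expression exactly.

Answer: ( ( ( x + ( 7 + 9 ) ) * 8 ) - ( ( 7 + 9 ) * x ) ) <= 15

Derivation:
post: x <= 15
stmt 6: x := z - y  -- replace 1 occurrence(s) of x with (z - y)
  => ( z - y ) <= 15
stmt 5: x := x * 2  -- replace 0 occurrence(s) of x with (x * 2)
  => ( z - y ) <= 15
stmt 4: z := z * 8  -- replace 1 occurrence(s) of z with (z * 8)
  => ( ( z * 8 ) - y ) <= 15
stmt 3: z := x + z  -- replace 1 occurrence(s) of z with (x + z)
  => ( ( ( x + z ) * 8 ) - y ) <= 15
stmt 2: y := z * x  -- replace 1 occurrence(s) of y with (z * x)
  => ( ( ( x + z ) * 8 ) - ( z * x ) ) <= 15
stmt 1: z := 7 + 9  -- replace 2 occurrence(s) of z with (7 + 9)
  => ( ( ( x + ( 7 + 9 ) ) * 8 ) - ( ( 7 + 9 ) * x ) ) <= 15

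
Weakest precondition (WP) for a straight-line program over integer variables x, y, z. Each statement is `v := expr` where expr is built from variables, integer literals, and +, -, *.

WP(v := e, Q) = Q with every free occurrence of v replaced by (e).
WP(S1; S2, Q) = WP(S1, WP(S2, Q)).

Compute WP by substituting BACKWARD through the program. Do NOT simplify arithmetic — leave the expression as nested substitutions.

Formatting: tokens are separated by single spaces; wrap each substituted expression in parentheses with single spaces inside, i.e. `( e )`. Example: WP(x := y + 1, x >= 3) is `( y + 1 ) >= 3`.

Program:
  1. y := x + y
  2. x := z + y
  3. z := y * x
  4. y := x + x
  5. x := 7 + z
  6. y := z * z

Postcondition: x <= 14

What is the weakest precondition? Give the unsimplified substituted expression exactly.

Answer: ( 7 + ( ( x + y ) * ( z + ( x + y ) ) ) ) <= 14

Derivation:
post: x <= 14
stmt 6: y := z * z  -- replace 0 occurrence(s) of y with (z * z)
  => x <= 14
stmt 5: x := 7 + z  -- replace 1 occurrence(s) of x with (7 + z)
  => ( 7 + z ) <= 14
stmt 4: y := x + x  -- replace 0 occurrence(s) of y with (x + x)
  => ( 7 + z ) <= 14
stmt 3: z := y * x  -- replace 1 occurrence(s) of z with (y * x)
  => ( 7 + ( y * x ) ) <= 14
stmt 2: x := z + y  -- replace 1 occurrence(s) of x with (z + y)
  => ( 7 + ( y * ( z + y ) ) ) <= 14
stmt 1: y := x + y  -- replace 2 occurrence(s) of y with (x + y)
  => ( 7 + ( ( x + y ) * ( z + ( x + y ) ) ) ) <= 14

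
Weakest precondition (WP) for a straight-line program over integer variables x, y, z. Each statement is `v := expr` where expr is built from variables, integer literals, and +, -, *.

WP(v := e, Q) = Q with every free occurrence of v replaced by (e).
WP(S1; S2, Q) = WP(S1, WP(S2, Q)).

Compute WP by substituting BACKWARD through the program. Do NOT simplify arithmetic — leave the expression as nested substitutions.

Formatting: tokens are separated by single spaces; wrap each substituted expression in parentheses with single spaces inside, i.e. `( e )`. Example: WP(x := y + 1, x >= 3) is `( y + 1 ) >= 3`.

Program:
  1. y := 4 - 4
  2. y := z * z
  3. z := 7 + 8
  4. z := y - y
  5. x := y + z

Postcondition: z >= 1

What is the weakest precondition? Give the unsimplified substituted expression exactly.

Answer: ( ( z * z ) - ( z * z ) ) >= 1

Derivation:
post: z >= 1
stmt 5: x := y + z  -- replace 0 occurrence(s) of x with (y + z)
  => z >= 1
stmt 4: z := y - y  -- replace 1 occurrence(s) of z with (y - y)
  => ( y - y ) >= 1
stmt 3: z := 7 + 8  -- replace 0 occurrence(s) of z with (7 + 8)
  => ( y - y ) >= 1
stmt 2: y := z * z  -- replace 2 occurrence(s) of y with (z * z)
  => ( ( z * z ) - ( z * z ) ) >= 1
stmt 1: y := 4 - 4  -- replace 0 occurrence(s) of y with (4 - 4)
  => ( ( z * z ) - ( z * z ) ) >= 1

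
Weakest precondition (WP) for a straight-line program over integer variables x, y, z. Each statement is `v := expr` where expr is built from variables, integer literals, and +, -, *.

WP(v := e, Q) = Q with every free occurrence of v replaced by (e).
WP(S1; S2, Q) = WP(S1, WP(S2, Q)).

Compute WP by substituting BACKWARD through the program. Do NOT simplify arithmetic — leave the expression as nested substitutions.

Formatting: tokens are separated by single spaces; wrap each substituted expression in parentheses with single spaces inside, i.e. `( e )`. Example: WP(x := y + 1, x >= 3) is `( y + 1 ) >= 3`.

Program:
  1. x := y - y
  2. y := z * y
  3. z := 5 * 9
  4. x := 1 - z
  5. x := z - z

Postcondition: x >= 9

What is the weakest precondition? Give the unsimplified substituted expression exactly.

post: x >= 9
stmt 5: x := z - z  -- replace 1 occurrence(s) of x with (z - z)
  => ( z - z ) >= 9
stmt 4: x := 1 - z  -- replace 0 occurrence(s) of x with (1 - z)
  => ( z - z ) >= 9
stmt 3: z := 5 * 9  -- replace 2 occurrence(s) of z with (5 * 9)
  => ( ( 5 * 9 ) - ( 5 * 9 ) ) >= 9
stmt 2: y := z * y  -- replace 0 occurrence(s) of y with (z * y)
  => ( ( 5 * 9 ) - ( 5 * 9 ) ) >= 9
stmt 1: x := y - y  -- replace 0 occurrence(s) of x with (y - y)
  => ( ( 5 * 9 ) - ( 5 * 9 ) ) >= 9

Answer: ( ( 5 * 9 ) - ( 5 * 9 ) ) >= 9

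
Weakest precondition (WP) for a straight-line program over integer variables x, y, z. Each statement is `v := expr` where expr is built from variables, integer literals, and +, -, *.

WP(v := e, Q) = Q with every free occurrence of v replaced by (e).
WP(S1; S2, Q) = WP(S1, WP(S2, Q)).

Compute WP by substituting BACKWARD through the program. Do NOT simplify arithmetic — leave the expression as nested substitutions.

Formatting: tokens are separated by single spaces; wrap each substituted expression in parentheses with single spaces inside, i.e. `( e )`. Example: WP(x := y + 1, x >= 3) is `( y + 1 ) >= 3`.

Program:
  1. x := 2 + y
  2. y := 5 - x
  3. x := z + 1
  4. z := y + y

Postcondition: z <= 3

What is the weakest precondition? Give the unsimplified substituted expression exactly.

Answer: ( ( 5 - ( 2 + y ) ) + ( 5 - ( 2 + y ) ) ) <= 3

Derivation:
post: z <= 3
stmt 4: z := y + y  -- replace 1 occurrence(s) of z with (y + y)
  => ( y + y ) <= 3
stmt 3: x := z + 1  -- replace 0 occurrence(s) of x with (z + 1)
  => ( y + y ) <= 3
stmt 2: y := 5 - x  -- replace 2 occurrence(s) of y with (5 - x)
  => ( ( 5 - x ) + ( 5 - x ) ) <= 3
stmt 1: x := 2 + y  -- replace 2 occurrence(s) of x with (2 + y)
  => ( ( 5 - ( 2 + y ) ) + ( 5 - ( 2 + y ) ) ) <= 3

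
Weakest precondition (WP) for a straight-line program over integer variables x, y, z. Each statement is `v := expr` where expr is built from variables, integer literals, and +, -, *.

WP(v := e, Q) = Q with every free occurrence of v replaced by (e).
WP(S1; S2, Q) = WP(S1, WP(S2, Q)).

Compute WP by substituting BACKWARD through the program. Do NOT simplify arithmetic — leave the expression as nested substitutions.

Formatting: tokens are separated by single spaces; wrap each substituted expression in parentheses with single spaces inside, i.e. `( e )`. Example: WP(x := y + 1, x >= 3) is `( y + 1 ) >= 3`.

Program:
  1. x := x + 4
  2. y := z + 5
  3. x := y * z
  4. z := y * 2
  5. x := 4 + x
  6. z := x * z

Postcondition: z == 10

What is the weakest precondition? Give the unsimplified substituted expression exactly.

Answer: ( ( 4 + ( ( z + 5 ) * z ) ) * ( ( z + 5 ) * 2 ) ) == 10

Derivation:
post: z == 10
stmt 6: z := x * z  -- replace 1 occurrence(s) of z with (x * z)
  => ( x * z ) == 10
stmt 5: x := 4 + x  -- replace 1 occurrence(s) of x with (4 + x)
  => ( ( 4 + x ) * z ) == 10
stmt 4: z := y * 2  -- replace 1 occurrence(s) of z with (y * 2)
  => ( ( 4 + x ) * ( y * 2 ) ) == 10
stmt 3: x := y * z  -- replace 1 occurrence(s) of x with (y * z)
  => ( ( 4 + ( y * z ) ) * ( y * 2 ) ) == 10
stmt 2: y := z + 5  -- replace 2 occurrence(s) of y with (z + 5)
  => ( ( 4 + ( ( z + 5 ) * z ) ) * ( ( z + 5 ) * 2 ) ) == 10
stmt 1: x := x + 4  -- replace 0 occurrence(s) of x with (x + 4)
  => ( ( 4 + ( ( z + 5 ) * z ) ) * ( ( z + 5 ) * 2 ) ) == 10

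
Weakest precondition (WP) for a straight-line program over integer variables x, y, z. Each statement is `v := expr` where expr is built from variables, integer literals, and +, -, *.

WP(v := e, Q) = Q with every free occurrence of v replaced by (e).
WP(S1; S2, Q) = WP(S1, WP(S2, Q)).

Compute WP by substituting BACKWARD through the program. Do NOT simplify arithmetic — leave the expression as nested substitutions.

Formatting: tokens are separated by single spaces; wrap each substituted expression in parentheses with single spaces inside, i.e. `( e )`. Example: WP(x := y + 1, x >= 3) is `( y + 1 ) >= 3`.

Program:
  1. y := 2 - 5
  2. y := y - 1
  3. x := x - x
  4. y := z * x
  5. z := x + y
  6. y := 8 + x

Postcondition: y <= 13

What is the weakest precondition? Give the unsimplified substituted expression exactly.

post: y <= 13
stmt 6: y := 8 + x  -- replace 1 occurrence(s) of y with (8 + x)
  => ( 8 + x ) <= 13
stmt 5: z := x + y  -- replace 0 occurrence(s) of z with (x + y)
  => ( 8 + x ) <= 13
stmt 4: y := z * x  -- replace 0 occurrence(s) of y with (z * x)
  => ( 8 + x ) <= 13
stmt 3: x := x - x  -- replace 1 occurrence(s) of x with (x - x)
  => ( 8 + ( x - x ) ) <= 13
stmt 2: y := y - 1  -- replace 0 occurrence(s) of y with (y - 1)
  => ( 8 + ( x - x ) ) <= 13
stmt 1: y := 2 - 5  -- replace 0 occurrence(s) of y with (2 - 5)
  => ( 8 + ( x - x ) ) <= 13

Answer: ( 8 + ( x - x ) ) <= 13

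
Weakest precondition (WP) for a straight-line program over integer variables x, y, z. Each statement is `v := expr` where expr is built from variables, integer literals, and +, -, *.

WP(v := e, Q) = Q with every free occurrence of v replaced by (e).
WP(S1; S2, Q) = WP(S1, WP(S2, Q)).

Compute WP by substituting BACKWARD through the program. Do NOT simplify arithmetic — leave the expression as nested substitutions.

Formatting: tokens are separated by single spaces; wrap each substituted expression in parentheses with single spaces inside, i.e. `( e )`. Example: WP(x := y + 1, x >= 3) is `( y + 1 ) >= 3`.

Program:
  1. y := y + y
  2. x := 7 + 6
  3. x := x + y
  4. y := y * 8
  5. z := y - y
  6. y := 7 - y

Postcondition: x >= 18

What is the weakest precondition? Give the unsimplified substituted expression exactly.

Answer: ( ( 7 + 6 ) + ( y + y ) ) >= 18

Derivation:
post: x >= 18
stmt 6: y := 7 - y  -- replace 0 occurrence(s) of y with (7 - y)
  => x >= 18
stmt 5: z := y - y  -- replace 0 occurrence(s) of z with (y - y)
  => x >= 18
stmt 4: y := y * 8  -- replace 0 occurrence(s) of y with (y * 8)
  => x >= 18
stmt 3: x := x + y  -- replace 1 occurrence(s) of x with (x + y)
  => ( x + y ) >= 18
stmt 2: x := 7 + 6  -- replace 1 occurrence(s) of x with (7 + 6)
  => ( ( 7 + 6 ) + y ) >= 18
stmt 1: y := y + y  -- replace 1 occurrence(s) of y with (y + y)
  => ( ( 7 + 6 ) + ( y + y ) ) >= 18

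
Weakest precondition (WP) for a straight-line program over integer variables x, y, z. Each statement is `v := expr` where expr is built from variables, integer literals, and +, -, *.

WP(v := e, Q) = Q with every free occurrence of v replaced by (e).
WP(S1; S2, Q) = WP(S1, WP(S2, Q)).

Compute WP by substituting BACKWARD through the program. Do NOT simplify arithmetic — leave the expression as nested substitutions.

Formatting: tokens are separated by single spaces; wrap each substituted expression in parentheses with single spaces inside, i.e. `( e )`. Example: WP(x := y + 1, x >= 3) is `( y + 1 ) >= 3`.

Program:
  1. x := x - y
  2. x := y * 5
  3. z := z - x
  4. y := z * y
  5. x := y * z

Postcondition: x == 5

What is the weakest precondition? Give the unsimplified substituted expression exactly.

post: x == 5
stmt 5: x := y * z  -- replace 1 occurrence(s) of x with (y * z)
  => ( y * z ) == 5
stmt 4: y := z * y  -- replace 1 occurrence(s) of y with (z * y)
  => ( ( z * y ) * z ) == 5
stmt 3: z := z - x  -- replace 2 occurrence(s) of z with (z - x)
  => ( ( ( z - x ) * y ) * ( z - x ) ) == 5
stmt 2: x := y * 5  -- replace 2 occurrence(s) of x with (y * 5)
  => ( ( ( z - ( y * 5 ) ) * y ) * ( z - ( y * 5 ) ) ) == 5
stmt 1: x := x - y  -- replace 0 occurrence(s) of x with (x - y)
  => ( ( ( z - ( y * 5 ) ) * y ) * ( z - ( y * 5 ) ) ) == 5

Answer: ( ( ( z - ( y * 5 ) ) * y ) * ( z - ( y * 5 ) ) ) == 5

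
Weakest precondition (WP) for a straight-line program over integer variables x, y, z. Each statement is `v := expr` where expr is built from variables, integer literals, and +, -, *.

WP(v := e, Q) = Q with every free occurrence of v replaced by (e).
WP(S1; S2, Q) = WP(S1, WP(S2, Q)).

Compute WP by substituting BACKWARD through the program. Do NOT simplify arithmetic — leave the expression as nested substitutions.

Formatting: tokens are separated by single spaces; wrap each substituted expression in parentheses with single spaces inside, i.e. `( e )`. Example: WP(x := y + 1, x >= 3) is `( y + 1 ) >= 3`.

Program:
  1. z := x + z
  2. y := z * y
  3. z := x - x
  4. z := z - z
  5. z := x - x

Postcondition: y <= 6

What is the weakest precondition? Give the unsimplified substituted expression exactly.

Answer: ( ( x + z ) * y ) <= 6

Derivation:
post: y <= 6
stmt 5: z := x - x  -- replace 0 occurrence(s) of z with (x - x)
  => y <= 6
stmt 4: z := z - z  -- replace 0 occurrence(s) of z with (z - z)
  => y <= 6
stmt 3: z := x - x  -- replace 0 occurrence(s) of z with (x - x)
  => y <= 6
stmt 2: y := z * y  -- replace 1 occurrence(s) of y with (z * y)
  => ( z * y ) <= 6
stmt 1: z := x + z  -- replace 1 occurrence(s) of z with (x + z)
  => ( ( x + z ) * y ) <= 6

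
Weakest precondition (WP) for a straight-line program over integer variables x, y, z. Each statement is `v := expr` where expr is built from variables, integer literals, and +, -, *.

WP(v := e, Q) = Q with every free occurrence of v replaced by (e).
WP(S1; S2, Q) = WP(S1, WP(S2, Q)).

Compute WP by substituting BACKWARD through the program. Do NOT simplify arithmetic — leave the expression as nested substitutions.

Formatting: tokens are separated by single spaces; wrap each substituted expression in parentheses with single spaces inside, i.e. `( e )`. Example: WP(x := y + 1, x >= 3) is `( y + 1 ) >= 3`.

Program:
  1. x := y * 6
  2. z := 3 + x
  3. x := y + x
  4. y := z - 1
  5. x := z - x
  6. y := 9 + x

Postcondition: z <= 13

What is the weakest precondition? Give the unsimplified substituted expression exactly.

post: z <= 13
stmt 6: y := 9 + x  -- replace 0 occurrence(s) of y with (9 + x)
  => z <= 13
stmt 5: x := z - x  -- replace 0 occurrence(s) of x with (z - x)
  => z <= 13
stmt 4: y := z - 1  -- replace 0 occurrence(s) of y with (z - 1)
  => z <= 13
stmt 3: x := y + x  -- replace 0 occurrence(s) of x with (y + x)
  => z <= 13
stmt 2: z := 3 + x  -- replace 1 occurrence(s) of z with (3 + x)
  => ( 3 + x ) <= 13
stmt 1: x := y * 6  -- replace 1 occurrence(s) of x with (y * 6)
  => ( 3 + ( y * 6 ) ) <= 13

Answer: ( 3 + ( y * 6 ) ) <= 13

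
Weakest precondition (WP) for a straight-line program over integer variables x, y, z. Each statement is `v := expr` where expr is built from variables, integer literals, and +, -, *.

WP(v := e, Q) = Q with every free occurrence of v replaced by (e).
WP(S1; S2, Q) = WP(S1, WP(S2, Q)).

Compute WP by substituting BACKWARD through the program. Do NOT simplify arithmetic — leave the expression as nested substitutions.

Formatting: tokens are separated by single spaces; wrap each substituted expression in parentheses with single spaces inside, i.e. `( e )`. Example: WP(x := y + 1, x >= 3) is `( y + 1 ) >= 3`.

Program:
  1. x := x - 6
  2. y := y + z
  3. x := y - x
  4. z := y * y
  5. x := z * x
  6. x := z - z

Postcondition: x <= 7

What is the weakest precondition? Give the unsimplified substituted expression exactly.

Answer: ( ( ( y + z ) * ( y + z ) ) - ( ( y + z ) * ( y + z ) ) ) <= 7

Derivation:
post: x <= 7
stmt 6: x := z - z  -- replace 1 occurrence(s) of x with (z - z)
  => ( z - z ) <= 7
stmt 5: x := z * x  -- replace 0 occurrence(s) of x with (z * x)
  => ( z - z ) <= 7
stmt 4: z := y * y  -- replace 2 occurrence(s) of z with (y * y)
  => ( ( y * y ) - ( y * y ) ) <= 7
stmt 3: x := y - x  -- replace 0 occurrence(s) of x with (y - x)
  => ( ( y * y ) - ( y * y ) ) <= 7
stmt 2: y := y + z  -- replace 4 occurrence(s) of y with (y + z)
  => ( ( ( y + z ) * ( y + z ) ) - ( ( y + z ) * ( y + z ) ) ) <= 7
stmt 1: x := x - 6  -- replace 0 occurrence(s) of x with (x - 6)
  => ( ( ( y + z ) * ( y + z ) ) - ( ( y + z ) * ( y + z ) ) ) <= 7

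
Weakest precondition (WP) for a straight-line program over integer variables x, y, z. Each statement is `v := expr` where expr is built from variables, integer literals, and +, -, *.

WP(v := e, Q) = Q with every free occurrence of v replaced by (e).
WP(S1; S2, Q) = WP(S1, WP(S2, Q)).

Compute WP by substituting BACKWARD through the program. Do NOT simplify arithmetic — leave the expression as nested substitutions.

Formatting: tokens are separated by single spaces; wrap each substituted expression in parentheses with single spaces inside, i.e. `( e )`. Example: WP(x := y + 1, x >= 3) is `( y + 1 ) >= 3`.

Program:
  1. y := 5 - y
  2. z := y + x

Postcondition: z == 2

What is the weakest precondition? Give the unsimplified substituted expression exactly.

Answer: ( ( 5 - y ) + x ) == 2

Derivation:
post: z == 2
stmt 2: z := y + x  -- replace 1 occurrence(s) of z with (y + x)
  => ( y + x ) == 2
stmt 1: y := 5 - y  -- replace 1 occurrence(s) of y with (5 - y)
  => ( ( 5 - y ) + x ) == 2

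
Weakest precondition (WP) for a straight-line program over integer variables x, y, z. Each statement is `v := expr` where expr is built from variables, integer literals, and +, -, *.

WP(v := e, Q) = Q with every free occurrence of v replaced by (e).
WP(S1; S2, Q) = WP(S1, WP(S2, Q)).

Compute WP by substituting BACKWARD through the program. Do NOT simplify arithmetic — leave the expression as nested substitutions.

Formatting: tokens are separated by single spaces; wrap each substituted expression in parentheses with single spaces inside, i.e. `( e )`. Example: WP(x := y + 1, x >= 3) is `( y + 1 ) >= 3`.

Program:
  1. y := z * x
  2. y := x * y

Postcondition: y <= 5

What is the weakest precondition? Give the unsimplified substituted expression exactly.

Answer: ( x * ( z * x ) ) <= 5

Derivation:
post: y <= 5
stmt 2: y := x * y  -- replace 1 occurrence(s) of y with (x * y)
  => ( x * y ) <= 5
stmt 1: y := z * x  -- replace 1 occurrence(s) of y with (z * x)
  => ( x * ( z * x ) ) <= 5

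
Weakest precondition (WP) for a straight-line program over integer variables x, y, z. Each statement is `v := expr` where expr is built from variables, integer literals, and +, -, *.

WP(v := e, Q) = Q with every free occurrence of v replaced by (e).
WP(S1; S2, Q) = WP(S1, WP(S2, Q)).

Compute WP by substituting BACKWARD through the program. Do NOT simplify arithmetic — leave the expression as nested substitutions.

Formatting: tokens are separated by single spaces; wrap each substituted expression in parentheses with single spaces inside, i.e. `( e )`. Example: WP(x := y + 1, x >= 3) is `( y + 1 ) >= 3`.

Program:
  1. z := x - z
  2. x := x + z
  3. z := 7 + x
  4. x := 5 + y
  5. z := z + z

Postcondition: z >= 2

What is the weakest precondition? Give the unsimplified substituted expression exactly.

Answer: ( ( 7 + ( x + ( x - z ) ) ) + ( 7 + ( x + ( x - z ) ) ) ) >= 2

Derivation:
post: z >= 2
stmt 5: z := z + z  -- replace 1 occurrence(s) of z with (z + z)
  => ( z + z ) >= 2
stmt 4: x := 5 + y  -- replace 0 occurrence(s) of x with (5 + y)
  => ( z + z ) >= 2
stmt 3: z := 7 + x  -- replace 2 occurrence(s) of z with (7 + x)
  => ( ( 7 + x ) + ( 7 + x ) ) >= 2
stmt 2: x := x + z  -- replace 2 occurrence(s) of x with (x + z)
  => ( ( 7 + ( x + z ) ) + ( 7 + ( x + z ) ) ) >= 2
stmt 1: z := x - z  -- replace 2 occurrence(s) of z with (x - z)
  => ( ( 7 + ( x + ( x - z ) ) ) + ( 7 + ( x + ( x - z ) ) ) ) >= 2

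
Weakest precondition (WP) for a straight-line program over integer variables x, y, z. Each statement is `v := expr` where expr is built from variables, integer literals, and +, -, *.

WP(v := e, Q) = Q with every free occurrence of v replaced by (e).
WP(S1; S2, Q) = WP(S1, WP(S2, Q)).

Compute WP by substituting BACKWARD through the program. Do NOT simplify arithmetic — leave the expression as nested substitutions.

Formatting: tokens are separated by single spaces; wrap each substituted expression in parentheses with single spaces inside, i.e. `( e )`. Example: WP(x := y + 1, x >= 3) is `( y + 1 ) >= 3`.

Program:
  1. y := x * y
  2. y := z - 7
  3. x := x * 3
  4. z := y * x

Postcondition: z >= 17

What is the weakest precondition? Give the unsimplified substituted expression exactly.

post: z >= 17
stmt 4: z := y * x  -- replace 1 occurrence(s) of z with (y * x)
  => ( y * x ) >= 17
stmt 3: x := x * 3  -- replace 1 occurrence(s) of x with (x * 3)
  => ( y * ( x * 3 ) ) >= 17
stmt 2: y := z - 7  -- replace 1 occurrence(s) of y with (z - 7)
  => ( ( z - 7 ) * ( x * 3 ) ) >= 17
stmt 1: y := x * y  -- replace 0 occurrence(s) of y with (x * y)
  => ( ( z - 7 ) * ( x * 3 ) ) >= 17

Answer: ( ( z - 7 ) * ( x * 3 ) ) >= 17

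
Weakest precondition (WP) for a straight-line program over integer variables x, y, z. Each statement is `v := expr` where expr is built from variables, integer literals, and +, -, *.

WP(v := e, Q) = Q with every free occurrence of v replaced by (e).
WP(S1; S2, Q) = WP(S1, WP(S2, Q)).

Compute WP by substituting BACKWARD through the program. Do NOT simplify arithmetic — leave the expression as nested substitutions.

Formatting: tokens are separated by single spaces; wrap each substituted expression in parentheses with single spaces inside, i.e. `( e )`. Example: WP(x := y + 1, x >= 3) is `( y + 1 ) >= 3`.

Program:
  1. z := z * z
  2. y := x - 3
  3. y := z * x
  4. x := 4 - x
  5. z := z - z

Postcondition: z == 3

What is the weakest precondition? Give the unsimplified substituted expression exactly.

post: z == 3
stmt 5: z := z - z  -- replace 1 occurrence(s) of z with (z - z)
  => ( z - z ) == 3
stmt 4: x := 4 - x  -- replace 0 occurrence(s) of x with (4 - x)
  => ( z - z ) == 3
stmt 3: y := z * x  -- replace 0 occurrence(s) of y with (z * x)
  => ( z - z ) == 3
stmt 2: y := x - 3  -- replace 0 occurrence(s) of y with (x - 3)
  => ( z - z ) == 3
stmt 1: z := z * z  -- replace 2 occurrence(s) of z with (z * z)
  => ( ( z * z ) - ( z * z ) ) == 3

Answer: ( ( z * z ) - ( z * z ) ) == 3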